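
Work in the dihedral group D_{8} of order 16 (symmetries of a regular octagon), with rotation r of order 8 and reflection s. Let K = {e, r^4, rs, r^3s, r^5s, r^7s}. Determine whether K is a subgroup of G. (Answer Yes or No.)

|K| = 6 does not divide |G| = 16, so by Lagrange K is not a subgroup.

No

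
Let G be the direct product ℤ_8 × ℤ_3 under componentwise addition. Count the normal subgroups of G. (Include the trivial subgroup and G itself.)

8

G is abelian, so every subgroup is normal.
G has 8 subgroups in total, hence 8 normal subgroups.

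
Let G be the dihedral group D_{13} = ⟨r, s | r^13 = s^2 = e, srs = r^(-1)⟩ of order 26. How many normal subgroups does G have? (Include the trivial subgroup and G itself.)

3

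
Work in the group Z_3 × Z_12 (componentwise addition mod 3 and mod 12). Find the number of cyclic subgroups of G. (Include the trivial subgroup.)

A cyclic subgroup of order d is generated by each of its φ(d) elements of order d, so the cyclic subgroups of order d number (#elements of order d)/φ(d).
Cyclic subgroups by order — order 1: 1; order 2: 1; order 3: 4; order 4: 1; order 6: 4; order 12: 4.
Total: 15.

15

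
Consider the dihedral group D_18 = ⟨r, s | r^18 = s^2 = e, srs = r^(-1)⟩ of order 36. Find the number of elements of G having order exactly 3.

2

The elements of order 3 are: r^6, r^12.
That's 2.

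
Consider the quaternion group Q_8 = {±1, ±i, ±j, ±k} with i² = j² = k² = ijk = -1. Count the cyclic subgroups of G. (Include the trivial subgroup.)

5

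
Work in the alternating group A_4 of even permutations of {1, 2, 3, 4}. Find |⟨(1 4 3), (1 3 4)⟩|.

|⟨(1 4 3)⟩| = 3 and |⟨(1 3 4)⟩| = 3, so |H| is a multiple of lcm(3, 3) = 3 and divides |G| = 12.
Closing under the operation: H = {e, (1 3 4), (1 4 3)}, so |H| = 3.

3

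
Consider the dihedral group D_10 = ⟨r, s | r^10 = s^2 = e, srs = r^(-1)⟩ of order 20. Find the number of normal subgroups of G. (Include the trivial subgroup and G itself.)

G has 22 subgroups. Checking conjugation-invariance by order — order 1: 1/1 normal; order 2: 1/11 normal; order 4: 0/5 normal; order 5: 1/1 normal; order 10: 3/3 normal; order 20: 1/1 normal.
Total normal subgroups: 7.

7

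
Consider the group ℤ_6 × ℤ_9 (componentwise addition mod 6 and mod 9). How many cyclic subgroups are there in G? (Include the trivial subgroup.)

16

Group the elements of G by the cyclic subgroup they generate; each cyclic subgroup of order d accounts for φ(d) elements.
Cyclic subgroups by order — order 1: 1; order 2: 1; order 3: 4; order 6: 4; order 9: 3; order 18: 3.
Total: 16.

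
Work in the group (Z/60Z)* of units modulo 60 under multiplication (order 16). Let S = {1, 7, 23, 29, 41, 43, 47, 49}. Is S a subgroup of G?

Yes

|S| = 8 divides |G| = 16, consistent with Lagrange.
S contains the identity, every element's inverse is in S, and S is closed under ·: it is a subgroup.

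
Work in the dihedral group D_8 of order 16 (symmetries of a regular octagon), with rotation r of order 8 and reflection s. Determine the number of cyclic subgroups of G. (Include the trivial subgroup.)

12

A cyclic subgroup of order d is generated by each of its φ(d) elements of order d, so the cyclic subgroups of order d number (#elements of order d)/φ(d).
Cyclic subgroups by order — order 1: 1; order 2: 9; order 4: 1; order 8: 1.
Total: 12.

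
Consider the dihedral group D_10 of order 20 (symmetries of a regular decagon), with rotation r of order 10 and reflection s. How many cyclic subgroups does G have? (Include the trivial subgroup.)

14

Group the elements of G by the cyclic subgroup they generate; each cyclic subgroup of order d accounts for φ(d) elements.
Cyclic subgroups by order — order 1: 1; order 2: 11; order 5: 1; order 10: 1.
Total: 14.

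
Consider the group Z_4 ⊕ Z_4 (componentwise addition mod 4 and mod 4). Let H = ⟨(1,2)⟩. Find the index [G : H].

4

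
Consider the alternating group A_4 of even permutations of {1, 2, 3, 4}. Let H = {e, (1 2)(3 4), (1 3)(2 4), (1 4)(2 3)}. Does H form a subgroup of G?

Yes

|H| = 4 divides |G| = 12, consistent with Lagrange.
H contains the identity, every element's inverse is in H, and H is closed under ∘: it is a subgroup.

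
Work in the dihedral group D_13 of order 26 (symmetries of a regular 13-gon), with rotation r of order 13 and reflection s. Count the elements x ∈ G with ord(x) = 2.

Enumerating element orders in G gives 13 elements of order 2.

13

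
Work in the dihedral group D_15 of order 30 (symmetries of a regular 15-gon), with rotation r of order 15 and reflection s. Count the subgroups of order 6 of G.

5

|G| = 30 and 6 | 30, so subgroups of order 6 are possible by Lagrange.
The subgroups of order 6 are: {e, r^5, r^10, s, r^5s, r^10s}; {e, r^5, r^10, rs, r^6s, r^11s}; {e, r^5, r^10, r^2s, r^7s, r^12s}; {e, r^5, r^10, r^3s, r^8s, r^13s}; … (5 in all).
So G has 5 subgroups of order 6.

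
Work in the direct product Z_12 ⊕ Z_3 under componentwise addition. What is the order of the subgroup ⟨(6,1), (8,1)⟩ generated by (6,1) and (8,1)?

18

|⟨(6,1)⟩| = 6 and |⟨(8,1)⟩| = 3, so |H| is a multiple of lcm(6, 3) = 6 and divides |G| = 36.
Closing under the operation: H = {(0,0), (0,1), (0,2), (2,0), (2,1), (2,2), (4,0), (4,1), (4,2), (6,0), (6,1), (6,2), (8,0), (8,1), (8,2), (10,0), (10,1), (10,2)}, so |H| = 18.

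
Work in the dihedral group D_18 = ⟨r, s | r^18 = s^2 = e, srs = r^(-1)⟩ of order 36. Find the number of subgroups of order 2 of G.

19

|G| = 36 and 2 | 36, so subgroups of order 2 are possible by Lagrange.
The subgroups of order 2 are: {e, r^10s}; {e, r^11s}; {e, r^12s}; {e, r^13s}; … (19 in all).
So G has 19 subgroups of order 2.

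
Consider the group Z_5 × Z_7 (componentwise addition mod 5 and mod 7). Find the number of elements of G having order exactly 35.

24

An element (a,b) has order lcm(ord(a), ord(b)); count pairs with lcm equal to 35.
Enumerating gives 24 such elements.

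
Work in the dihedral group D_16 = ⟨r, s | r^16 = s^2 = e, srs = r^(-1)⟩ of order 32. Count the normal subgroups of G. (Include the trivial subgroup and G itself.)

G has 36 subgroups. Checking conjugation-invariance by order — order 1: 1/1 normal; order 2: 1/17 normal; order 4: 1/9 normal; order 8: 1/5 normal; order 16: 3/3 normal; order 32: 1/1 normal.
Total normal subgroups: 8.

8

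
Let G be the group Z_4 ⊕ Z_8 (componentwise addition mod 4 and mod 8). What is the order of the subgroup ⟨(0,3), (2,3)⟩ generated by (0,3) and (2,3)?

16

|⟨(0,3)⟩| = 8 and |⟨(2,3)⟩| = 8, so |H| is a multiple of lcm(8, 8) = 8 and divides |G| = 32.
Closing under the operation: H = {(0,0), (0,1), (0,2), (0,3), (0,4), (0,5), (0,6), (0,7), (2,0), (2,1), (2,2), (2,3), (2,4), (2,5), (2,6), (2,7)}, so |H| = 16.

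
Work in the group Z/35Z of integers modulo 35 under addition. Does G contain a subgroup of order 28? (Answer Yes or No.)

No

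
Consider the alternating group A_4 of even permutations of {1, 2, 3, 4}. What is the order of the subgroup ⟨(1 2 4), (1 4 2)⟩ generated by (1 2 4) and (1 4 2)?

3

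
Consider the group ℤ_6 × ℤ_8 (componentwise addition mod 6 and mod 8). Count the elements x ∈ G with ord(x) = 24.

16

An element (a,b) has order lcm(ord(a), ord(b)); count pairs with lcm equal to 24.
Enumerating gives 16 such elements.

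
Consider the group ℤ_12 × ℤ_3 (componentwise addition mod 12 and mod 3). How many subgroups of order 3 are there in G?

4

|G| = 36 and 3 | 36, so subgroups of order 3 are possible by Lagrange.
The subgroups of order 3 are: {(0,0), (0,1), (0,2)}; {(0,0), (4,0), (8,0)}; {(0,0), (4,1), (8,2)}; {(0,0), (4,2), (8,1)}.
So G has 4 subgroups of order 3.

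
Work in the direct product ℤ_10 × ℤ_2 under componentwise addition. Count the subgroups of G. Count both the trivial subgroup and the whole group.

10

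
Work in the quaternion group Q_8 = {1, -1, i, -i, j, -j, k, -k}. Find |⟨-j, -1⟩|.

|⟨-j⟩| = 4 and |⟨-1⟩| = 2, so |H| is a multiple of lcm(4, 2) = 4 and divides |G| = 8.
Closing under the operation: H = {1, -1, j, -j}, so |H| = 4.

4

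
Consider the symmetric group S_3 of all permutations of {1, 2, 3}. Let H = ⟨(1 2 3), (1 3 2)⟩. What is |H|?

|⟨(1 2 3)⟩| = 3 and |⟨(1 3 2)⟩| = 3, so |H| is a multiple of lcm(3, 3) = 3 and divides |G| = 6.
Closing under the operation: H = {e, (1 2 3), (1 3 2)}, so |H| = 3.

3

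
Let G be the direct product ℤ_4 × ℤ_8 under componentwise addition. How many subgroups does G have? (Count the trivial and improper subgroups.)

|G| = 32, so by Lagrange every subgroup order divides 32. Divisors: 1, 2, 4, 8, 16, 32.
Subgroups by order — order 1: 1; order 2: 3; order 4: 7; order 8: 7; order 16: 3; order 32: 1.
Total: 1 + 3 + 7 + 7 + 3 + 1 = 22.

22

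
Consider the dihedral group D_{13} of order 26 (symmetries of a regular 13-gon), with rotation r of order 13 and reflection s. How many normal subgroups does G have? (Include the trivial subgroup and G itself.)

3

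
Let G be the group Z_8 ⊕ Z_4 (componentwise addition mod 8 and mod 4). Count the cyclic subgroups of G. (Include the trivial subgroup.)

14

Each element a generates a cyclic subgroup ⟨a⟩; distinct elements may generate the same one (a cyclic group of order d has φ(d) generators).
Cyclic subgroups by order — order 1: 1; order 2: 3; order 4: 6; order 8: 4.
Total: 14.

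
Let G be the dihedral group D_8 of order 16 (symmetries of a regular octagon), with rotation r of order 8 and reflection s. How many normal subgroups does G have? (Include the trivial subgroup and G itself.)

7

G has 19 subgroups. Checking conjugation-invariance by order — order 1: 1/1 normal; order 2: 1/9 normal; order 4: 1/5 normal; order 8: 3/3 normal; order 16: 1/1 normal.
Total normal subgroups: 7.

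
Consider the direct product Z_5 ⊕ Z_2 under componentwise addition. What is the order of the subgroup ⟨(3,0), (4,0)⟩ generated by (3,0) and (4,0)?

5

|⟨(3,0)⟩| = 5 and |⟨(4,0)⟩| = 5, so |H| is a multiple of lcm(5, 5) = 5 and divides |G| = 10.
Closing under the operation: H = {(0,0), (1,0), (2,0), (3,0), (4,0)}, so |H| = 5.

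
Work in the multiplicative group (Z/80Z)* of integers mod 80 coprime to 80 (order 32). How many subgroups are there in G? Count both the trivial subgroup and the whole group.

|G| = 32, so by Lagrange every subgroup order divides 32. Divisors: 1, 2, 4, 8, 16, 32.
Subgroups by order — order 1: 1; order 2: 7; order 4: 19; order 8: 19; order 16: 7; order 32: 1.
Total: 1 + 7 + 19 + 19 + 7 + 1 = 54.

54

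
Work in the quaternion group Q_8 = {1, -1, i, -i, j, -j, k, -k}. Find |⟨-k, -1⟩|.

|⟨-k⟩| = 4 and |⟨-1⟩| = 2, so |H| is a multiple of lcm(4, 2) = 4 and divides |G| = 8.
Closing under the operation: H = {1, -1, k, -k}, so |H| = 4.

4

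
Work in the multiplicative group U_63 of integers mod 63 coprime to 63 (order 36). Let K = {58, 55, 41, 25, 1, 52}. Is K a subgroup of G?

52 ∈ K but its inverse 40 ∉ K, so K is not a subgroup.

No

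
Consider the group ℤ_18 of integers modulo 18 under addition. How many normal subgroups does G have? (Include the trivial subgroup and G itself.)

6

G is abelian, so every subgroup is normal.
G has 6 subgroups in total, hence 6 normal subgroups.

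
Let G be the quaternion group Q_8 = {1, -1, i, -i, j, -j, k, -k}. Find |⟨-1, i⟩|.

|⟨-1⟩| = 2 and |⟨i⟩| = 4, so |H| is a multiple of lcm(2, 4) = 4 and divides |G| = 8.
Closing under the operation: H = {1, -1, i, -i}, so |H| = 4.

4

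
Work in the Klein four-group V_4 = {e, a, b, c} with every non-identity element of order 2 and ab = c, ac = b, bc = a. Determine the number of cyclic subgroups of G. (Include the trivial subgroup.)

Each element a generates a cyclic subgroup ⟨a⟩; distinct elements may generate the same one (a cyclic group of order d has φ(d) generators).
Cyclic subgroups by order — order 1: 1; order 2: 3.
Total: 4.

4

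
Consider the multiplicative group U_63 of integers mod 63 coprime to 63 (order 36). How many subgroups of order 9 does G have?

1

|G| = 36 and 9 | 36, so subgroups of order 9 are possible by Lagrange.
The subgroups of order 9 are: {1, 4, 16, 22, 25, 37, 43, 46, 58}.
So G has 1 subgroup of order 9.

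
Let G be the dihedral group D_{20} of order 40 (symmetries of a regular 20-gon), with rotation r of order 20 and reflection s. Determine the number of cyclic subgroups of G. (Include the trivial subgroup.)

Group the elements of G by the cyclic subgroup they generate; each cyclic subgroup of order d accounts for φ(d) elements.
Cyclic subgroups by order — order 1: 1; order 2: 21; order 4: 1; order 5: 1; order 10: 1; order 20: 1.
Total: 26.

26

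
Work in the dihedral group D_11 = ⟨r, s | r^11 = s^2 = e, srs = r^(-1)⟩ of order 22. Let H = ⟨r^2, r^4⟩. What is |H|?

11

|⟨r^2⟩| = 11 and |⟨r^4⟩| = 11, so |H| is a multiple of lcm(11, 11) = 11 and divides |G| = 22.
Closing under the operation: H = {e, r, r^2, r^3, r^4, r^5, r^6, r^7, r^8, r^9, r^10}, so |H| = 11.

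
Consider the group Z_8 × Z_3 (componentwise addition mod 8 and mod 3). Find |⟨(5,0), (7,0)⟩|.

8

|⟨(5,0)⟩| = 8 and |⟨(7,0)⟩| = 8, so |H| is a multiple of lcm(8, 8) = 8 and divides |G| = 24.
Closing under the operation: H = {(0,0), (1,0), (2,0), (3,0), (4,0), (5,0), (6,0), (7,0)}, so |H| = 8.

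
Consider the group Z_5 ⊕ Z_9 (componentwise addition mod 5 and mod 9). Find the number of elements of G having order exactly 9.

6

An element (a,b) has order lcm(ord(a), ord(b)); count pairs with lcm equal to 9.
Enumerating gives 6 such elements.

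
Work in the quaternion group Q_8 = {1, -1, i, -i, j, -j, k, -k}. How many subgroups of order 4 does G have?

3

|G| = 8 and 4 | 8, so subgroups of order 4 are possible by Lagrange.
The subgroups of order 4 are: {1, -1, i, -i}; {1, -1, j, -j}; {1, -1, k, -k}.
So G has 3 subgroups of order 4.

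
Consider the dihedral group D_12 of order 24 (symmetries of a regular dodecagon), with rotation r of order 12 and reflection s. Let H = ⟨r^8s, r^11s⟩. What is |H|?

|⟨r^8s⟩| = 2 and |⟨r^11s⟩| = 2, so |H| is a multiple of lcm(2, 2) = 2 and divides |G| = 24.
Closing under the operation: H = {e, r^3, r^6, r^9, r^2s, r^5s, r^8s, r^11s}, so |H| = 8.

8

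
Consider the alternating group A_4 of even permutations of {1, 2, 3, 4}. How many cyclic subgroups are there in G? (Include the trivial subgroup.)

A cyclic subgroup of order d is generated by each of its φ(d) elements of order d, so the cyclic subgroups of order d number (#elements of order d)/φ(d).
Cyclic subgroups by order — order 1: 1; order 2: 3; order 3: 4.
Total: 8.

8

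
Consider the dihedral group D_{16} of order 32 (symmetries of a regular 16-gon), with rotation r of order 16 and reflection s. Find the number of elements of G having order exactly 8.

The elements of order 8 are: r^2, r^6, r^10, r^14.
That's 4.

4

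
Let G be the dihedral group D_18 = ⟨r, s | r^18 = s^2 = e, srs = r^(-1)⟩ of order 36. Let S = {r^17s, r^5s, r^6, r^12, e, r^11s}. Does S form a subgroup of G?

|S| = 6 divides |G| = 36, consistent with Lagrange.
S contains the identity, every element's inverse is in S, and S is closed under ·: it is a subgroup.

Yes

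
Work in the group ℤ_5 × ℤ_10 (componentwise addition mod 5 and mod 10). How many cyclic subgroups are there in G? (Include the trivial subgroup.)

Group the elements of G by the cyclic subgroup they generate; each cyclic subgroup of order d accounts for φ(d) elements.
Cyclic subgroups by order — order 1: 1; order 2: 1; order 5: 6; order 10: 6.
Total: 14.

14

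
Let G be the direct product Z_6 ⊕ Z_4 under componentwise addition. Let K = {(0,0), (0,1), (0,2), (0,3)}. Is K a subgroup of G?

|K| = 4 divides |G| = 24, consistent with Lagrange.
K contains the identity, every element's inverse is in K, and K is closed under +: it is a subgroup.
In fact K = ⟨(0,1)⟩.

Yes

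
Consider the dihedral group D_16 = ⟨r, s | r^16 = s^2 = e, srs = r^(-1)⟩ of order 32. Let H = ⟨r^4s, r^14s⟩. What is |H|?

16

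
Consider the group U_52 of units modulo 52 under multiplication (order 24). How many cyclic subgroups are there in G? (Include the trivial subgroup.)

Group the elements of G by the cyclic subgroup they generate; each cyclic subgroup of order d accounts for φ(d) elements.
Cyclic subgroups by order — order 1: 1; order 2: 3; order 3: 1; order 4: 2; order 6: 3; order 12: 2.
Total: 12.

12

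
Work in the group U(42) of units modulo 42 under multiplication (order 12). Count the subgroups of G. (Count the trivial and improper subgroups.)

|G| = 12, so by Lagrange every subgroup order divides 12. Divisors: 1, 2, 3, 4, 6, 12.
Subgroups by order — order 1: 1; order 2: 3; order 3: 1; order 4: 1; order 6: 3; order 12: 1.
Total: 1 + 3 + 1 + 1 + 3 + 1 = 10.

10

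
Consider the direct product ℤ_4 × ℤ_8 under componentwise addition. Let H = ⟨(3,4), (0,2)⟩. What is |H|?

16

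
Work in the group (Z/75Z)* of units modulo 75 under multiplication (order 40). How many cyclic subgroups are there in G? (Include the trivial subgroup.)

Each element a generates a cyclic subgroup ⟨a⟩; distinct elements may generate the same one (a cyclic group of order d has φ(d) generators).
Cyclic subgroups by order — order 1: 1; order 2: 3; order 4: 2; order 5: 1; order 10: 3; order 20: 2.
Total: 12.

12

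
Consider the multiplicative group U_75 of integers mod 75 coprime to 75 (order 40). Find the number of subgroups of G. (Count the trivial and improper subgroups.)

16

|G| = 40, so by Lagrange every subgroup order divides 40. Divisors: 1, 2, 4, 5, 8, 10, 20, 40.
Subgroups by order — order 1: 1; order 2: 3; order 4: 3; order 5: 1; order 8: 1; order 10: 3; order 20: 3; order 40: 1.
Total: 1 + 3 + 3 + 1 + 1 + 3 + 3 + 1 = 16.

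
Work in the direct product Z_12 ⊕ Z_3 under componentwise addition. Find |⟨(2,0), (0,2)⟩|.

|⟨(2,0)⟩| = 6 and |⟨(0,2)⟩| = 3, so |H| is a multiple of lcm(6, 3) = 6 and divides |G| = 36.
Closing under the operation: H = {(0,0), (0,1), (0,2), (2,0), (2,1), (2,2), (4,0), (4,1), (4,2), (6,0), (6,1), (6,2), (8,0), (8,1), (8,2), (10,0), (10,1), (10,2)}, so |H| = 18.

18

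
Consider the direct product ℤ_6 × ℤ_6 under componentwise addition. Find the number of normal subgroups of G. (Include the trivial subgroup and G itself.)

30

G is abelian, so every subgroup is normal.
G has 30 subgroups in total, hence 30 normal subgroups.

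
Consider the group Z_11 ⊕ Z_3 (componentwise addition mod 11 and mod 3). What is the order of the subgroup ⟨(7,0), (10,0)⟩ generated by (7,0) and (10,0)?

11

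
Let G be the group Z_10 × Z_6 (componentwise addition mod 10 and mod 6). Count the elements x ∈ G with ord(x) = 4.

An element (a,b) has order lcm(ord(a), ord(b)); count pairs with lcm equal to 4.
Enumerating gives 0 such elements.

0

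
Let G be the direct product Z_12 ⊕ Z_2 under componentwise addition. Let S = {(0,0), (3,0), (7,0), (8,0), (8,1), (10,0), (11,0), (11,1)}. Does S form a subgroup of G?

No

(11,1) ∈ S but its inverse (1,1) ∉ S, so S is not a subgroup.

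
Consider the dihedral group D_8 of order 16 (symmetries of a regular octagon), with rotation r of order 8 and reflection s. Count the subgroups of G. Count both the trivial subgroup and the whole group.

|G| = 16, so by Lagrange every subgroup order divides 16. Divisors: 1, 2, 4, 8, 16.
Subgroups by order — order 1: 1; order 2: 9; order 4: 5; order 8: 3; order 16: 1.
Total: 1 + 9 + 5 + 3 + 1 = 19.

19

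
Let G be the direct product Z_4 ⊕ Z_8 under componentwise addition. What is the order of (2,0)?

The order of (2,0) in Z_4 × Z_8 is lcm(ord(2) in Z_4, ord(0) in Z_8).
ord(2) = 2 and ord(0) = 1, so |⟨(2,0)⟩| = lcm(2, 1) = 2.

2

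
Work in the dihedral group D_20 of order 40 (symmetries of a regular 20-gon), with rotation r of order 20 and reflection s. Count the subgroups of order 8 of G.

5

|G| = 40 and 8 | 40, so subgroups of order 8 are possible by Lagrange.
The subgroups of order 8 are: {e, r^5, r^10, r^15, s, r^5s, r^10s, r^15s}; {e, r^5, r^10, r^15, rs, r^6s, r^11s, r^16s}; {e, r^5, r^10, r^15, r^2s, r^7s, r^12s, r^17s}; {e, r^5, r^10, r^15, r^3s, r^8s, r^13s, r^18s}; … (5 in all).
So G has 5 subgroups of order 8.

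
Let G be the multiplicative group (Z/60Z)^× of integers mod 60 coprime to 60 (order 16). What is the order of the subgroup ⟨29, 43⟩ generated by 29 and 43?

8

|⟨29⟩| = 2 and |⟨43⟩| = 4, so |H| is a multiple of lcm(2, 4) = 4 and divides |G| = 16.
Closing under the operation: H = {1, 7, 23, 29, 41, 43, 47, 49}, so |H| = 8.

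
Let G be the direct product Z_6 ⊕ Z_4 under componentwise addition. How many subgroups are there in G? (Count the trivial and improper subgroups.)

|G| = 24, so by Lagrange every subgroup order divides 24. Divisors: 1, 2, 3, 4, 6, 8, 12, 24.
Subgroups by order — order 1: 1; order 2: 3; order 3: 1; order 4: 3; order 6: 3; order 8: 1; order 12: 3; order 24: 1.
Total: 1 + 3 + 1 + 3 + 3 + 1 + 3 + 1 = 16.

16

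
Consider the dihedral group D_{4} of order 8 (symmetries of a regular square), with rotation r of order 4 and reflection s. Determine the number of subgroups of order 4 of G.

3

|G| = 8 and 4 | 8, so subgroups of order 4 are possible by Lagrange.
The subgroups of order 4 are: {e, r, r^2, r^3}; {e, r^2, s, r^2s}; {e, r^2, rs, r^3s}.
So G has 3 subgroups of order 4.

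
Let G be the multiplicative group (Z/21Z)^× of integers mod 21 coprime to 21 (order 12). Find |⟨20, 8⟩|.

4

|⟨20⟩| = 2 and |⟨8⟩| = 2, so |H| is a multiple of lcm(2, 2) = 2 and divides |G| = 12.
Closing under the operation: H = {1, 8, 13, 20}, so |H| = 4.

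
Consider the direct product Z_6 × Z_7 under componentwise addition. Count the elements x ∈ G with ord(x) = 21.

12

An element (a,b) has order lcm(ord(a), ord(b)); count pairs with lcm equal to 21.
Enumerating gives 12 such elements.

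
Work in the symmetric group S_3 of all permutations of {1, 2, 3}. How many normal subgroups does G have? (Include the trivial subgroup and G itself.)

G has 6 subgroups. Checking conjugation-invariance by order — order 1: 1/1 normal; order 2: 0/3 normal; order 3: 1/1 normal; order 6: 1/1 normal.
Total normal subgroups: 3.

3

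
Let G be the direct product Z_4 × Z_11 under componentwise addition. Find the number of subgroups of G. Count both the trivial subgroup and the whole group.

6

|G| = 44, so by Lagrange every subgroup order divides 44. Divisors: 1, 2, 4, 11, 22, 44.
Subgroups by order — order 1: 1; order 2: 1; order 4: 1; order 11: 1; order 22: 1; order 44: 1.
Total: 1 + 1 + 1 + 1 + 1 + 1 = 6.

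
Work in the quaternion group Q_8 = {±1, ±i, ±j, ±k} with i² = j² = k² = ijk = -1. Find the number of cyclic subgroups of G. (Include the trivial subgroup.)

5

Group the elements of G by the cyclic subgroup they generate; each cyclic subgroup of order d accounts for φ(d) elements.
Cyclic subgroups by order — order 1: 1; order 2: 1; order 4: 3.
Total: 5.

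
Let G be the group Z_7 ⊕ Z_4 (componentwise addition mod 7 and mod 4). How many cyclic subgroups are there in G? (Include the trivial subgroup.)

6

Group the elements of G by the cyclic subgroup they generate; each cyclic subgroup of order d accounts for φ(d) elements.
Cyclic subgroups by order — order 1: 1; order 2: 1; order 4: 1; order 7: 1; order 14: 1; order 28: 1.
Total: 6.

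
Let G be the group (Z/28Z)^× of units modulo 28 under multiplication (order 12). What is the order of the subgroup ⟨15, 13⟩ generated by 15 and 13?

4

|⟨15⟩| = 2 and |⟨13⟩| = 2, so |H| is a multiple of lcm(2, 2) = 2 and divides |G| = 12.
Closing under the operation: H = {1, 13, 15, 27}, so |H| = 4.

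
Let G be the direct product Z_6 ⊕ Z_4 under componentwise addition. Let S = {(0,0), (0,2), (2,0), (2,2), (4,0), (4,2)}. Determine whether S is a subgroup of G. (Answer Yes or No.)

Yes

|S| = 6 divides |G| = 24, consistent with Lagrange.
S contains the identity, every element's inverse is in S, and S is closed under +: it is a subgroup.
In fact S = ⟨(2,2)⟩.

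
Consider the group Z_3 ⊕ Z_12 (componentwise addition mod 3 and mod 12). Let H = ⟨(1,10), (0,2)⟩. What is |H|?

18

|⟨(1,10)⟩| = 6 and |⟨(0,2)⟩| = 6, so |H| is a multiple of lcm(6, 6) = 6 and divides |G| = 36.
Closing under the operation: H = {(0,0), (0,2), (0,4), (0,6), (0,8), (0,10), (1,0), (1,2), (1,4), (1,6), (1,8), (1,10), (2,0), (2,2), (2,4), (2,6), (2,8), (2,10)}, so |H| = 18.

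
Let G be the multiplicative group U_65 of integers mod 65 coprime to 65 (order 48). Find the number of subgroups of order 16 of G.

|G| = 48 and 16 | 48, so subgroups of order 16 are possible by Lagrange.
The subgroups of order 16 are: {1, 8, 12, 14, 18, 21, 27, 31, 34, 38, 44, 47, 51, 53, 57, 64}.
So G has 1 subgroup of order 16.

1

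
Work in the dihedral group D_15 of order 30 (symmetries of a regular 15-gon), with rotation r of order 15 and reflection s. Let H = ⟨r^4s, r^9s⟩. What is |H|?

6

|⟨r^4s⟩| = 2 and |⟨r^9s⟩| = 2, so |H| is a multiple of lcm(2, 2) = 2 and divides |G| = 30.
Closing under the operation: H = {e, r^5, r^10, r^4s, r^9s, r^14s}, so |H| = 6.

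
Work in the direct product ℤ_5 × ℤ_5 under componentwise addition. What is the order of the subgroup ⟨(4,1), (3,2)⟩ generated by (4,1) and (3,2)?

5

|⟨(4,1)⟩| = 5 and |⟨(3,2)⟩| = 5, so |H| is a multiple of lcm(5, 5) = 5 and divides |G| = 25.
Closing under the operation: H = {(0,0), (1,4), (2,3), (3,2), (4,1)}, so |H| = 5.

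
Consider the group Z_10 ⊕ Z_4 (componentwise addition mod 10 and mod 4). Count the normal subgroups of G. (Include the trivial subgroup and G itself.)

16

G is abelian, so every subgroup is normal.
G has 16 subgroups in total, hence 16 normal subgroups.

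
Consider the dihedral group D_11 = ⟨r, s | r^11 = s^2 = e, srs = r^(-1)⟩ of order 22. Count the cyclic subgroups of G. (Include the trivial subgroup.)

13

Each element a generates a cyclic subgroup ⟨a⟩; distinct elements may generate the same one (a cyclic group of order d has φ(d) generators).
Cyclic subgroups by order — order 1: 1; order 2: 11; order 11: 1.
Total: 13.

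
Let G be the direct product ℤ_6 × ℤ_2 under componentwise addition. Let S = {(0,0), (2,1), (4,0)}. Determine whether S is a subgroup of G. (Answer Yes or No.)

(4,0) ∈ S but its inverse (2,0) ∉ S, so S is not a subgroup.

No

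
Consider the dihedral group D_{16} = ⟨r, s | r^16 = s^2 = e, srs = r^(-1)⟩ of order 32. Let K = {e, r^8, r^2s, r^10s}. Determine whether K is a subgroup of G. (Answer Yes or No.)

|K| = 4 divides |G| = 32, consistent with Lagrange.
K contains the identity, every element's inverse is in K, and K is closed under ·: it is a subgroup.

Yes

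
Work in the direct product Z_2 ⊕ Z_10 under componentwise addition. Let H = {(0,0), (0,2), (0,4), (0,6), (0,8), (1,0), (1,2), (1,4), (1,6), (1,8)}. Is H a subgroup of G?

|H| = 10 divides |G| = 20, consistent with Lagrange.
H contains the identity, every element's inverse is in H, and H is closed under +: it is a subgroup.
In fact H = ⟨(1,2)⟩.

Yes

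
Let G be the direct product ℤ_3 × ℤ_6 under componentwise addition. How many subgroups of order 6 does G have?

|G| = 18 and 6 | 18, so subgroups of order 6 are possible by Lagrange.
The subgroups of order 6 are: {(0,0), (0,1), (0,2), (0,3), (0,4), (0,5)}; {(0,0), (0,3), (1,0), (1,3), (2,0), (2,3)}; {(0,0), (0,3), (1,1), (1,4), (2,2), (2,5)}; {(0,0), (0,3), (1,2), (1,5), (2,1), (2,4)}.
So G has 4 subgroups of order 6.

4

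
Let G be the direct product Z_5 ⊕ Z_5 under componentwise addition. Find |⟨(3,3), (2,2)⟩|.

|⟨(3,3)⟩| = 5 and |⟨(2,2)⟩| = 5, so |H| is a multiple of lcm(5, 5) = 5 and divides |G| = 25.
Closing under the operation: H = {(0,0), (1,1), (2,2), (3,3), (4,4)}, so |H| = 5.

5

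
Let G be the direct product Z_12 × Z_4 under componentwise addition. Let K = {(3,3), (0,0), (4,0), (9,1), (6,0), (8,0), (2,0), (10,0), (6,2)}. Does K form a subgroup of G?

No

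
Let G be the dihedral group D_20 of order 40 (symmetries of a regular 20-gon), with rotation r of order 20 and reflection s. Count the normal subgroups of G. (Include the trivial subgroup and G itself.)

G has 48 subgroups. Checking conjugation-invariance by order — order 1: 1/1 normal; order 2: 1/21 normal; order 4: 1/11 normal; order 5: 1/1 normal; order 8: 0/5 normal; order 10: 1/5 normal; order 20: 3/3 normal; order 40: 1/1 normal.
Total normal subgroups: 9.

9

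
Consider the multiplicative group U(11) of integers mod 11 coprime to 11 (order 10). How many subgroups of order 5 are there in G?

|G| = 10 and 5 | 10, so subgroups of order 5 are possible by Lagrange.
The subgroups of order 5 are: {1, 3, 4, 5, 9}.
So G has 1 subgroup of order 5.

1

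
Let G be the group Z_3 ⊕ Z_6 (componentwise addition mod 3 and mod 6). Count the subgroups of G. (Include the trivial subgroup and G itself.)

|G| = 18, so by Lagrange every subgroup order divides 18. Divisors: 1, 2, 3, 6, 9, 18.
Subgroups by order — order 1: 1; order 2: 1; order 3: 4; order 6: 4; order 9: 1; order 18: 1.
Total: 1 + 1 + 4 + 4 + 1 + 1 = 12.

12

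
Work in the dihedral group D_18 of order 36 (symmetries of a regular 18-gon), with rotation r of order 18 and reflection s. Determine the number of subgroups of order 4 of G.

9

|G| = 36 and 4 | 36, so subgroups of order 4 are possible by Lagrange.
The subgroups of order 4 are: {e, r^9, rs, r^10s}; {e, r^9, r^2s, r^11s}; {e, r^9, r^3s, r^12s}; {e, r^9, r^4s, r^13s}; … (9 in all).
So G has 9 subgroups of order 4.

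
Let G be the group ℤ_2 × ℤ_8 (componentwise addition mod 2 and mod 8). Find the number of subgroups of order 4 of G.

|G| = 16 and 4 | 16, so subgroups of order 4 are possible by Lagrange.
The subgroups of order 4 are: {(0,0), (0,2), (0,4), (0,6)}; {(0,0), (0,4), (1,0), (1,4)}; {(0,0), (0,4), (1,2), (1,6)}.
So G has 3 subgroups of order 4.

3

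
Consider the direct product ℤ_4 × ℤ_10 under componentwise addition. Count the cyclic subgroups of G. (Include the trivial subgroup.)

Each element a generates a cyclic subgroup ⟨a⟩; distinct elements may generate the same one (a cyclic group of order d has φ(d) generators).
Cyclic subgroups by order — order 1: 1; order 2: 3; order 4: 2; order 5: 1; order 10: 3; order 20: 2.
Total: 12.

12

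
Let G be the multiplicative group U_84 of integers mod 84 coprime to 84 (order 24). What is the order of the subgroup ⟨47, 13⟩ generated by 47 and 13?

12

|⟨47⟩| = 6 and |⟨13⟩| = 2, so |H| is a multiple of lcm(6, 2) = 6 and divides |G| = 24.
Closing under the operation: H = {1, 11, 13, 23, 25, 37, 47, 59, 61, 71, 73, 83}, so |H| = 12.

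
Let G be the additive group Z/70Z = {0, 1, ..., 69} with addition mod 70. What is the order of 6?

35

In Z/70Z, the order of an element a is n/gcd(a, n).
gcd(6, 70) = 2, so |⟨6⟩| = 70/2 = 35.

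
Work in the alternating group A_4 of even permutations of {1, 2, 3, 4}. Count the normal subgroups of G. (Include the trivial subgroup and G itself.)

3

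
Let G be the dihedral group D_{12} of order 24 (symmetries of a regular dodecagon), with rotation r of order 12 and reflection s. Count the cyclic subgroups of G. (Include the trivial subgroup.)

Each element a generates a cyclic subgroup ⟨a⟩; distinct elements may generate the same one (a cyclic group of order d has φ(d) generators).
Cyclic subgroups by order — order 1: 1; order 2: 13; order 3: 1; order 4: 1; order 6: 1; order 12: 1.
Total: 18.

18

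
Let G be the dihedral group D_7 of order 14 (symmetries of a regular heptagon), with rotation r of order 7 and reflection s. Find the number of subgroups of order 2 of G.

7

|G| = 14 and 2 | 14, so subgroups of order 2 are possible by Lagrange.
The subgroups of order 2 are: {e, r^2s}; {e, r^3s}; {e, r^4s}; {e, r^5s}; … (7 in all).
So G has 7 subgroups of order 2.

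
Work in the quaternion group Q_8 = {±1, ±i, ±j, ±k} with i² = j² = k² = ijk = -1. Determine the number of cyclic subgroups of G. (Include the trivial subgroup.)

5

Each element a generates a cyclic subgroup ⟨a⟩; distinct elements may generate the same one (a cyclic group of order d has φ(d) generators).
Cyclic subgroups by order — order 1: 1; order 2: 1; order 4: 3.
Total: 5.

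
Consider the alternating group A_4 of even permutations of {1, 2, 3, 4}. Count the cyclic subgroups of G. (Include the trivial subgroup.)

8

Each element a generates a cyclic subgroup ⟨a⟩; distinct elements may generate the same one (a cyclic group of order d has φ(d) generators).
Cyclic subgroups by order — order 1: 1; order 2: 3; order 3: 4.
Total: 8.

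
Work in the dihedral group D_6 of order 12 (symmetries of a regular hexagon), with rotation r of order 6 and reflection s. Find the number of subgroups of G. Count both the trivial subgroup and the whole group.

16

|G| = 12, so by Lagrange every subgroup order divides 12. Divisors: 1, 2, 3, 4, 6, 12.
Subgroups by order — order 1: 1; order 2: 7; order 3: 1; order 4: 3; order 6: 3; order 12: 1.
Total: 1 + 7 + 1 + 3 + 3 + 1 = 16.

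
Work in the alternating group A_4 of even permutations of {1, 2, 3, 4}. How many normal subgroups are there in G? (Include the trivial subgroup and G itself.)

3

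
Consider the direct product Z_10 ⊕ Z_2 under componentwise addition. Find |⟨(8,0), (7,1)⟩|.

10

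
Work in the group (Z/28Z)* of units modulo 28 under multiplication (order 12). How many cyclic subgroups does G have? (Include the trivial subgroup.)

8

Group the elements of G by the cyclic subgroup they generate; each cyclic subgroup of order d accounts for φ(d) elements.
Cyclic subgroups by order — order 1: 1; order 2: 3; order 3: 1; order 6: 3.
Total: 8.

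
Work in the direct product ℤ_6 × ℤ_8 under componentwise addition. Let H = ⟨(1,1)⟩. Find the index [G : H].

|⟨(1,1)⟩| = 24 and |G| = 48.
By Lagrange, [G : H] = |G|/|H| = 48/24 = 2.

2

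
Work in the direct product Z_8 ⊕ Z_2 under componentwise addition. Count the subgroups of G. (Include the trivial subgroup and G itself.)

11

|G| = 16, so by Lagrange every subgroup order divides 16. Divisors: 1, 2, 4, 8, 16.
Subgroups by order — order 1: 1; order 2: 3; order 4: 3; order 8: 3; order 16: 1.
Total: 1 + 3 + 3 + 3 + 1 = 11.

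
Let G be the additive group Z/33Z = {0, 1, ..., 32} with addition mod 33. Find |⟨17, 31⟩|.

|⟨17⟩| = 33 and |⟨31⟩| = 33, so |H| is a multiple of lcm(33, 33) = 33 and divides |G| = 33.
Closing {17, 31} under the group operation gives all of G, so |H| = 33.

33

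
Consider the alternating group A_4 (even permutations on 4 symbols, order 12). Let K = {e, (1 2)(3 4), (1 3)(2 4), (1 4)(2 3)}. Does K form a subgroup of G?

Yes

|K| = 4 divides |G| = 12, consistent with Lagrange.
K contains the identity, every element's inverse is in K, and K is closed under ∘: it is a subgroup.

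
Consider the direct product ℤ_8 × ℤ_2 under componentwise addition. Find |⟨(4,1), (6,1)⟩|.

8

|⟨(4,1)⟩| = 2 and |⟨(6,1)⟩| = 4, so |H| is a multiple of lcm(2, 4) = 4 and divides |G| = 16.
Closing under the operation: H = {(0,0), (0,1), (2,0), (2,1), (4,0), (4,1), (6,0), (6,1)}, so |H| = 8.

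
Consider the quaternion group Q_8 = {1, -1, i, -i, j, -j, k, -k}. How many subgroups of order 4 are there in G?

3

|G| = 8 and 4 | 8, so subgroups of order 4 are possible by Lagrange.
The subgroups of order 4 are: {1, -1, i, -i}; {1, -1, j, -j}; {1, -1, k, -k}.
So G has 3 subgroups of order 4.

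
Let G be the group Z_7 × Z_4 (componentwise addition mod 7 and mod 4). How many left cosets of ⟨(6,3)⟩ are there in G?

1

|⟨(6,3)⟩| = 28 and |G| = 28.
By Lagrange, [G : H] = |G|/|H| = 28/28 = 1.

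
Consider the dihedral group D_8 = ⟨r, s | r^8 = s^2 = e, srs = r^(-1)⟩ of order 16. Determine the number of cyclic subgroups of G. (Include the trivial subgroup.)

12

Group the elements of G by the cyclic subgroup they generate; each cyclic subgroup of order d accounts for φ(d) elements.
Cyclic subgroups by order — order 1: 1; order 2: 9; order 4: 1; order 8: 1.
Total: 12.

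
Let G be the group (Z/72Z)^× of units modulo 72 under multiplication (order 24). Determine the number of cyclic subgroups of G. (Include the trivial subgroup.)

16

A cyclic subgroup of order d is generated by each of its φ(d) elements of order d, so the cyclic subgroups of order d number (#elements of order d)/φ(d).
Cyclic subgroups by order — order 1: 1; order 2: 7; order 3: 1; order 6: 7.
Total: 16.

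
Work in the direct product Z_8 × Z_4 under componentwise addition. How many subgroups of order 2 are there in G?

3

|G| = 32 and 2 | 32, so subgroups of order 2 are possible by Lagrange.
The subgroups of order 2 are: {(0,0), (0,2)}; {(0,0), (4,0)}; {(0,0), (4,2)}.
So G has 3 subgroups of order 2.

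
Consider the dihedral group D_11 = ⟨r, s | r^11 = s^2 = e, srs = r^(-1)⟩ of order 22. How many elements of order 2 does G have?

Enumerating element orders in G gives 11 elements of order 2.

11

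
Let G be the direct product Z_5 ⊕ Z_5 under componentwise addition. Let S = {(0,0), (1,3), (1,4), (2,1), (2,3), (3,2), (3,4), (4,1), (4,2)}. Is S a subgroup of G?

|S| = 9 does not divide |G| = 25, so by Lagrange S is not a subgroup.

No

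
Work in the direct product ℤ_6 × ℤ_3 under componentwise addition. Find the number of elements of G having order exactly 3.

An element (a,b) has order lcm(ord(a), ord(b)); count pairs with lcm equal to 3.
Enumerating gives 8 such elements.

8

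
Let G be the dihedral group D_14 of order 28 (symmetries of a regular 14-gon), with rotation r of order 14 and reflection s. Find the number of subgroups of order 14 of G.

|G| = 28 and 14 | 28, so subgroups of order 14 are possible by Lagrange.
The subgroups of order 14 are: {e, r, r^2, r^3, r^4, r^5, r^6, r^7, r^8, r^9, r^10, r^11, r^12, r^13}; {e, r^2, r^4, r^6, r^8, r^10, r^12, s, r^2s, r^4s, r^6s, r^8s, r^10s, r^12s}; {e, r^2, r^4, r^6, r^8, r^10, r^12, rs, r^3s, r^5s, r^7s, r^9s, r^11s, r^13s}.
So G has 3 subgroups of order 14.

3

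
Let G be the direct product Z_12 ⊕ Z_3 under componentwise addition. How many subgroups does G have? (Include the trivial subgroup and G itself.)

|G| = 36, so by Lagrange every subgroup order divides 36. Divisors: 1, 2, 3, 4, 6, 9, 12, 18, 36.
Subgroups by order — order 1: 1; order 2: 1; order 3: 4; order 4: 1; order 6: 4; order 9: 1; order 12: 4; order 18: 1; order 36: 1.
Total: 1 + 1 + 4 + 1 + 4 + 1 + 4 + 1 + 1 = 18.

18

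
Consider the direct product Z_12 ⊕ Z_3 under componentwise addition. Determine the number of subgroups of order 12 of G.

4

|G| = 36 and 12 | 36, so subgroups of order 12 are possible by Lagrange.
The subgroups of order 12 are: {(0,0), (0,1), (0,2), (3,0), (3,1), (3,2), (6,0), (6,1), (6,2), (9,0), (9,1), (9,2)}; {(0,0), (1,0), (2,0), (3,0), (4,0), (5,0), (6,0), (7,0), (8,0), (9,0), (10,0), (11,0)}; {(0,0), (1,1), (2,2), (3,0), (4,1), (5,2), (6,0), (7,1), (8,2), (9,0), (10,1), (11,2)}; {(0,0), (1,2), (2,1), (3,0), (4,2), (5,1), (6,0), (7,2), (8,1), (9,0), (10,2), (11,1)}.
So G has 4 subgroups of order 12.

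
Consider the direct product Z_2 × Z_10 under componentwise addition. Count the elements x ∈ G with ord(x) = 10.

An element (a,b) has order lcm(ord(a), ord(b)); count pairs with lcm equal to 10.
Enumerating gives 12 such elements.

12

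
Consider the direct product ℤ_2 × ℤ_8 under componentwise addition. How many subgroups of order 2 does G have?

3

|G| = 16 and 2 | 16, so subgroups of order 2 are possible by Lagrange.
The subgroups of order 2 are: {(0,0), (0,4)}; {(0,0), (1,0)}; {(0,0), (1,4)}.
So G has 3 subgroups of order 2.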